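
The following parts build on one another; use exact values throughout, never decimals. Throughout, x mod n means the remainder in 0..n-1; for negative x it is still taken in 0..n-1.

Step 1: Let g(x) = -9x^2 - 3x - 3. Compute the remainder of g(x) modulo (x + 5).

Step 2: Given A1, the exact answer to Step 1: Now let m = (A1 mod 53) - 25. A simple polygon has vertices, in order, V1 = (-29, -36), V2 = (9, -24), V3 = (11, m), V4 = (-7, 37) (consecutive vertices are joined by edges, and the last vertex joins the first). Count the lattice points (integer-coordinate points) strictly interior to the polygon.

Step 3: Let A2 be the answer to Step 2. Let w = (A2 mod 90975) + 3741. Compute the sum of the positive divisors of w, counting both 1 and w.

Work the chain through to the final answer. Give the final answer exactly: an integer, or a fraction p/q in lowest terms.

Step 1: remainder = value at the root: -9*(-5)^2 - 3*(-5)^1 - 3 = (-225) + (15) + (-3) = -213; answer -213
Step 2: A1 = -213; m = 27; cross terms: (-29*-24 - 9*-36)=1020, (9*27 - 11*-24)=507, (11*37 - -7*27)=596, (-7*-36 - -29*37)=1325; twice the area = |3448| = 3448; area = 1724; boundary points = 2 + 1 + 2 + 1 = 6; strictly interior points = area - boundary/2 + 1 = 1722; answer 1722
Step 3: A2 = 1722; w = 5463; 5463 = 3^2 * 607; sigma = (1 + 3 + 9) * (1 + 607) = 13 * 608 = 7904; answer 7904

7904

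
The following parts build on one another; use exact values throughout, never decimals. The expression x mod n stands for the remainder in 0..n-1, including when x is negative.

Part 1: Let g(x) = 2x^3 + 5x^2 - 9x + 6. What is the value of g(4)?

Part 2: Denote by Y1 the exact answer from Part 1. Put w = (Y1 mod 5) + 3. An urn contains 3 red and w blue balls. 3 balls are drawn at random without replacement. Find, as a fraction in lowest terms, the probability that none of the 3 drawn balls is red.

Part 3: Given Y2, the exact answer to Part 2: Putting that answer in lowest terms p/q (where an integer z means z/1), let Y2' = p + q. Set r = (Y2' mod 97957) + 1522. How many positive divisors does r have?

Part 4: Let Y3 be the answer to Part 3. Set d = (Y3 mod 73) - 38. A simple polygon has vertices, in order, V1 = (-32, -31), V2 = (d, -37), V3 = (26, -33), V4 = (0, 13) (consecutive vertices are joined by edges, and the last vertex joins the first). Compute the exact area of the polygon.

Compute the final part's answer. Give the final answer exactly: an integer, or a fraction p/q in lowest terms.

Part 1: 2*(4)^3 + 5*(4)^2 - 9*(4)^1 + 6 = (128) + (80) + (-36) + (6) = 178; answer 178
Part 2: Y1 = 178; w = 6; total draws C(9,3) = 84; favorable C(6,3) = 20; P = 5/21; answer 5/21
Part 3: Y2 = 5/21; threaded value p + q = 26; r = 1548; 1548 = 2^2 * 3^2 * 43; number of divisors = (2+1) * (2+1) * (1+1) = 18; answer 18
Part 4: Y3 = 18; d = -20; cross terms: (-32*-37 - -20*-31)=564, (-20*-33 - 26*-37)=1622, (26*13 - 0*-33)=338, (0*-31 - -32*13)=416; twice the area = |2940| = 2940; area = 1470; answer 1470

1470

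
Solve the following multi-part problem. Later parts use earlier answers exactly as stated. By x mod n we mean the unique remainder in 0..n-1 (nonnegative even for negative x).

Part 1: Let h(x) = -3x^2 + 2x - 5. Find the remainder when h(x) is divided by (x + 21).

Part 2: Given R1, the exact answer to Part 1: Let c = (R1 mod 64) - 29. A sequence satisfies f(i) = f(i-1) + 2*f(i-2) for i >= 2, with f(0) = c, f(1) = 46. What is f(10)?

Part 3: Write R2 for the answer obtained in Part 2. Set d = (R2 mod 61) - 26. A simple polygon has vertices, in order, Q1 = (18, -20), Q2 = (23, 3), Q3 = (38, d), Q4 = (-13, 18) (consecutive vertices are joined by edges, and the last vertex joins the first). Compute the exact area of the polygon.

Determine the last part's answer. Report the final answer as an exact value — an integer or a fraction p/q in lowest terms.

708

Part 1: remainder = value at the root: -3*(-21)^2 + 2*(-21)^1 - 5 = (-1323) + (-42) + (-5) = -1370; answer -1370
Part 2: R1 = -1370; c = 9; f(2) = 1*(46) + 2*(9) = 64; iterating: f(2)=64, f(3)=156, f(4)=284, f(5)=596, f(6)=1164, f(7)=2356, f(8)=4684, f(9)=9396, f(10)=18764; answer 18764
Part 3: R2 = 18764; d = 11; cross terms: (18*3 - 23*-20)=514, (23*11 - 38*3)=139, (38*18 - -13*11)=827, (-13*-20 - 18*18)=-64; twice the area = |1416| = 1416; area = 708; answer 708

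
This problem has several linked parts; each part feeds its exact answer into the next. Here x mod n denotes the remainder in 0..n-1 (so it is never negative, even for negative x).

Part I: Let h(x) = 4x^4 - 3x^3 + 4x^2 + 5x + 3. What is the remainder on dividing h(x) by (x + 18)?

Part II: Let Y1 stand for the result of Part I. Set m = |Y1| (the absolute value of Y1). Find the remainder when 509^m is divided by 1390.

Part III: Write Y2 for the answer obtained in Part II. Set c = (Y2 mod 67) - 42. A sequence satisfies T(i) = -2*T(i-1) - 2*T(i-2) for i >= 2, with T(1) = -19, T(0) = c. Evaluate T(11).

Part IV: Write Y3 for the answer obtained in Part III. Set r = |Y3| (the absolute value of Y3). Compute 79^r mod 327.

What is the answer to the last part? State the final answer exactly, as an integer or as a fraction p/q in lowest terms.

Part I: remainder = value at the root: 4*(-18)^4 - 3*(-18)^3 + 4*(-18)^2 + 5*(-18)^1 + 3 = (419904) + (17496) + (1296) + (-90) + (3) = 438609; answer 438609
Part II: Y1 = 438609; m = 438609; squarings mod 1390: 509^1=509, 509^2=541, 509^4=781, 509^8=1141, 509^16=841, 509^32=1161, 509^64=1011, 509^128=471, 509^256=831, 509^512=1121, 509^1024=81, 509^2048=1001, 509^4096=1201, 509^8192=971, 509^16384=421, 509^32768=711, 509^65536=951, 509^131072=901, 509^262144=41; 509^438609 = 509^1 * 509^16 * 509^64 * 509^256 * 509^4096 * 509^8192 * 509^32768 * 509^131072 * 509^262144 = 1049 (mod 1390); answer 1049
Part III: Y2 = 1049; c = 2; T(2) = -2*(-19) - 2*(2) = 34; iterating: T(2)=34, T(3)=-30, T(4)=-8, T(5)=76, T(6)=-136, T(7)=120, T(8)=32, T(9)=-304, T(10)=544, T(11)=-480; answer -480
Part IV: Y3 = -480; r = 480; squarings mod 327: 79^1=79, 79^2=28, 79^4=130, 79^8=223, 79^16=25, 79^32=298, 79^64=187, 79^128=307, 79^256=73; 79^480 = 79^32 * 79^64 * 79^128 * 79^256 = 256 (mod 327); answer 256

256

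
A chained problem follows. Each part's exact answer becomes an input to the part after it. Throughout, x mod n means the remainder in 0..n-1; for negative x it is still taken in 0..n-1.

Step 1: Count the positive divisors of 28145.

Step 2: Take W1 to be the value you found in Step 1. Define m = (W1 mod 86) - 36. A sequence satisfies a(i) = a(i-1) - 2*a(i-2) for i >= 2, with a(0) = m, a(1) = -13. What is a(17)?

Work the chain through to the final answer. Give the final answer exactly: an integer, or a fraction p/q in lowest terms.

Step 1: 28145 = 5 * 13 * 433; number of divisors = (1+1) * (1+1) * (1+1) = 8; answer 8
Step 2: W1 = 8; m = -28; a(2) = 1*(-13) - 2*(-28) = 43; iterating: a(2)=43, a(3)=69, a(4)=-17, a(5)=-155, a(6)=-121, a(7)=189, a(8)=431, a(9)=53, a(10)=-809, a(11)=-915, a(12)=703, a(13)=2533, a(14)=1127, a(15)=-3939, a(16)=-6193, a(17)=1685; answer 1685

1685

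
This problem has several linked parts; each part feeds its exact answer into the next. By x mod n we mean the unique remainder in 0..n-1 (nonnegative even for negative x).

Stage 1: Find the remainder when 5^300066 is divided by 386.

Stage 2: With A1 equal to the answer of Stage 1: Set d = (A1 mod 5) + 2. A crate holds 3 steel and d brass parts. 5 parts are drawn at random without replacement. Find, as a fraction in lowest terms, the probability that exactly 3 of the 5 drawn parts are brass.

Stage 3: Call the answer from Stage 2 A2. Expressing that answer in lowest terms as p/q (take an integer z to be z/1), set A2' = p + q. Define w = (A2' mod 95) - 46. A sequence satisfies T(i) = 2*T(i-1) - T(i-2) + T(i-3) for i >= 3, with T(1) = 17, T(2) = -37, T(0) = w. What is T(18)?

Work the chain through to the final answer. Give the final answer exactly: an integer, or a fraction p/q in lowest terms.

-331822

Stage 1: squarings mod 386: 5^1=5, 5^2=25, 5^4=239, 5^8=379, 5^16=49, 5^32=85, 5^64=277, 5^128=301, 5^256=277, 5^512=301, 5^1024=277, 5^2048=301, 5^4096=277, 5^8192=301, 5^16384=277, 5^32768=301, 5^65536=277, 5^131072=301, 5^262144=277; 5^300066 = 5^2 * 5^32 * 5^1024 * 5^4096 * 5^32768 * 5^262144 = 23 (mod 386); answer 23
Stage 2: A1 = 23; d = 5; total draws C(8,5) = 56; favorable C(5,3)*C(3,2) = 30; P = 15/28; answer 15/28
Stage 3: A2 = 15/28; threaded value p + q = 43; w = -3; T(3) = 2*(-37) - 1*(17) + 1*(-3) = -94; iterating: T(3)=-94, T(4)=-134, T(5)=-211, T(6)=-382, T(7)=-687, T(8)=-1203, T(9)=-2101, T(10)=-3686, T(11)=-6474, T(12)=-11363, T(13)=-19938, T(14)=-34987, T(15)=-61399, T(16)=-107749, T(17)=-189086, T(18)=-331822; answer -331822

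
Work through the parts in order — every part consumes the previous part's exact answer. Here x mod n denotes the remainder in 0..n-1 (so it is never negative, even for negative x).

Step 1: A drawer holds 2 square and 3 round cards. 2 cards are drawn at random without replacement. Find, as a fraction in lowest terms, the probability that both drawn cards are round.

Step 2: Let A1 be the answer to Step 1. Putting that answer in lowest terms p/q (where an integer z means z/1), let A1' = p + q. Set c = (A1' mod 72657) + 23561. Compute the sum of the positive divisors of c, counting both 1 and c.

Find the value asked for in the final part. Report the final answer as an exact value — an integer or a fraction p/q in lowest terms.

Step 1: total draws C(5,2) = 10; favorable C(3,2) = 3; P = 3/10; answer 3/10
Step 2: A1 = 3/10; threaded value p + q = 13; c = 23574; 23574 = 2 * 3 * 3929; sigma = (1 + 2) * (1 + 3) * (1 + 3929) = 3 * 4 * 3930 = 47160; answer 47160

47160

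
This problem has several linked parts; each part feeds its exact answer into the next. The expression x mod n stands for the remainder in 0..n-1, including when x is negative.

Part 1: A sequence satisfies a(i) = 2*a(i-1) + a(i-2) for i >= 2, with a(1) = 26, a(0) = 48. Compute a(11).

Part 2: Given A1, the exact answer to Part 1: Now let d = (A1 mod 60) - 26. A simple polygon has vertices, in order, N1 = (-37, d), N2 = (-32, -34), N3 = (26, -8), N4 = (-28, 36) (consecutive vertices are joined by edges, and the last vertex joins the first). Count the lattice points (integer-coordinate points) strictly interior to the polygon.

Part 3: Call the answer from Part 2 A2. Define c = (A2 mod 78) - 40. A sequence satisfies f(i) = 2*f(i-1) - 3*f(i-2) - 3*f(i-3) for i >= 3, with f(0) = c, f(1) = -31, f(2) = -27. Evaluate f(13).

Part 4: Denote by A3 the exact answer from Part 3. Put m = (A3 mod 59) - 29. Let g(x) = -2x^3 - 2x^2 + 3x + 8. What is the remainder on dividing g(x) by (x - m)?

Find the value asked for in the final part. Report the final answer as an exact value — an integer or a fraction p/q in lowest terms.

92

Part 1: a(2) = 2*(26) + 1*(48) = 100; iterating: a(2)=100, a(3)=226, a(4)=552, a(5)=1330, a(6)=3212, a(7)=7754, a(8)=18720, a(9)=45194, a(10)=109108, a(11)=263410; answer 263410
Part 2: A1 = 263410; d = -16; cross terms: (-37*-34 - -32*-16)=746, (-32*-8 - 26*-34)=1140, (26*36 - -28*-8)=712, (-28*-16 - -37*36)=1780; twice the area = |4378| = 4378; area = 2189; boundary points = 1 + 2 + 2 + 1 = 6; strictly interior points = area - boundary/2 + 1 = 2187; answer 2187
Part 3: A2 = 2187; c = -37; f(3) = 2*(-27) - 3*(-31) - 3*(-37) = 150; iterating: f(3)=150, f(4)=474, f(5)=579, f(6)=-714, f(7)=-4587, f(8)=-8769, f(9)=-1635, f(10)=36798, f(11)=104808, f(12)=104127, f(13)=-216564; answer -216564
Part 4: A3 = -216564; m = -4; remainder = value at the root: -2*(-4)^3 - 2*(-4)^2 + 3*(-4)^1 + 8 = (128) + (-32) + (-12) + (8) = 92; answer 92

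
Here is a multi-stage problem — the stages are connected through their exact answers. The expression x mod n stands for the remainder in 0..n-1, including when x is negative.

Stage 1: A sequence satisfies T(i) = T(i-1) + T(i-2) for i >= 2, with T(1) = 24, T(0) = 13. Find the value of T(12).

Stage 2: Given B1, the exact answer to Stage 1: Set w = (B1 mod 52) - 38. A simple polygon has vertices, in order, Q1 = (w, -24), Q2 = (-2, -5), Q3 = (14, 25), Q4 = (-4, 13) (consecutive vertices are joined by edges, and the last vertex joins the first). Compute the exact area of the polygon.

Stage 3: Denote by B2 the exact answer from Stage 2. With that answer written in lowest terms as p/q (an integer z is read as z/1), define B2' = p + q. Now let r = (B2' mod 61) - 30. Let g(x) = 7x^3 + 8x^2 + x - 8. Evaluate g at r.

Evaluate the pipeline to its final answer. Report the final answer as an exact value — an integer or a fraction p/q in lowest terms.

-147428

Stage 1: T(2) = 1*(24) + 1*(13) = 37; iterating: T(2)=37, T(3)=61, T(4)=98, T(5)=159, T(6)=257, T(7)=416, T(8)=673, T(9)=1089, T(10)=1762, T(11)=2851, T(12)=4613; answer 4613
Stage 2: B1 = 4613; w = -1; cross terms: (-1*-5 - -2*-24)=-43, (-2*25 - 14*-5)=20, (14*13 - -4*25)=282, (-4*-24 - -1*13)=109; twice the area = |368| = 368; area = 184; answer 184
Stage 3: B2 = 184; threaded value p + q = 185; r = -28; 7*(-28)^3 + 8*(-28)^2 + 1*(-28)^1 - 8 = (-153664) + (6272) + (-28) + (-8) = -147428; answer -147428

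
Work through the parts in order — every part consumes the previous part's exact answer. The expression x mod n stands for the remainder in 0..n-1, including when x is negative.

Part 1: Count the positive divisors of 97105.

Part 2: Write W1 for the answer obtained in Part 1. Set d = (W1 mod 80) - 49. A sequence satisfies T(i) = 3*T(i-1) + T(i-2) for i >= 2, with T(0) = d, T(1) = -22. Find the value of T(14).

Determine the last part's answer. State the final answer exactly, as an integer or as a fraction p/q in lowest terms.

-181588791

Part 1: 97105 = 5 * 19421; number of divisors = (1+1) * (1+1) = 4; answer 4
Part 2: W1 = 4; d = -45; T(2) = 3*(-22) + 1*(-45) = -111; iterating: T(2)=-111, T(3)=-355, T(4)=-1176, T(5)=-3883, T(6)=-12825, T(7)=-42358, T(8)=-139899, T(9)=-462055, T(10)=-1526064, T(11)=-5040247, T(12)=-16646805, T(13)=-54980662, T(14)=-181588791; answer -181588791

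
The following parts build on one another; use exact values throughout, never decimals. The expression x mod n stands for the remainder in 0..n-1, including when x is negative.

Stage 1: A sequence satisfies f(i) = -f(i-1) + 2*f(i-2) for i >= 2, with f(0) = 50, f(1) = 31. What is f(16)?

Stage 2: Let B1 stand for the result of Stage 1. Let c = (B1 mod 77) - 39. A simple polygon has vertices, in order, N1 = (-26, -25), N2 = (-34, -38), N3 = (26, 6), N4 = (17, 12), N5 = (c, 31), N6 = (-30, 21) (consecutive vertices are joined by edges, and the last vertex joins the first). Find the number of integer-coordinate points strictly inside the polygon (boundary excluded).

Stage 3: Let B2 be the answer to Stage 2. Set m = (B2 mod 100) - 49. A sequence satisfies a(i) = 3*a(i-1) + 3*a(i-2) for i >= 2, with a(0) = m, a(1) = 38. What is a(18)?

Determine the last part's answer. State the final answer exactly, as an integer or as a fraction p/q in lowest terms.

402613777017

Stage 1: f(2) = -1*(31) + 2*(50) = 69; iterating: f(2)=69, f(3)=-7, f(4)=145, f(5)=-159, f(6)=449, f(7)=-767, f(8)=1665, f(9)=-3199, f(10)=6529, f(11)=-12927, f(12)=25985, f(13)=-51839, f(14)=103809, f(15)=-207487, f(16)=415105; answer 415105
Stage 2: B1 = 415105; c = 36; cross terms: (-26*-38 - -34*-25)=138, (-34*6 - 26*-38)=784, (26*12 - 17*6)=210, (17*31 - 36*12)=95, (36*21 - -30*31)=1686, (-30*-25 - -26*21)=1296; twice the area = |4209| = 4209; area = 4209/2; boundary points = 1 + 4 + 3 + 19 + 2 + 2 = 31; strictly interior points = area - boundary/2 + 1 = 2090; answer 2090
Stage 3: B2 = 2090; m = 41; a(2) = 3*(38) + 3*(41) = 237; iterating: a(2)=237, a(3)=825, a(4)=3186, a(5)=12033, a(6)=45657, a(7)=173070, a(8)=656181, a(9)=2487753, a(10)=9431802, a(11)=35758665, a(12)=135571401, a(13)=513990198, a(14)=1948684797, a(15)=7388024985, a(16)=28010129346, a(17)=106194462993, a(18)=402613777017; answer 402613777017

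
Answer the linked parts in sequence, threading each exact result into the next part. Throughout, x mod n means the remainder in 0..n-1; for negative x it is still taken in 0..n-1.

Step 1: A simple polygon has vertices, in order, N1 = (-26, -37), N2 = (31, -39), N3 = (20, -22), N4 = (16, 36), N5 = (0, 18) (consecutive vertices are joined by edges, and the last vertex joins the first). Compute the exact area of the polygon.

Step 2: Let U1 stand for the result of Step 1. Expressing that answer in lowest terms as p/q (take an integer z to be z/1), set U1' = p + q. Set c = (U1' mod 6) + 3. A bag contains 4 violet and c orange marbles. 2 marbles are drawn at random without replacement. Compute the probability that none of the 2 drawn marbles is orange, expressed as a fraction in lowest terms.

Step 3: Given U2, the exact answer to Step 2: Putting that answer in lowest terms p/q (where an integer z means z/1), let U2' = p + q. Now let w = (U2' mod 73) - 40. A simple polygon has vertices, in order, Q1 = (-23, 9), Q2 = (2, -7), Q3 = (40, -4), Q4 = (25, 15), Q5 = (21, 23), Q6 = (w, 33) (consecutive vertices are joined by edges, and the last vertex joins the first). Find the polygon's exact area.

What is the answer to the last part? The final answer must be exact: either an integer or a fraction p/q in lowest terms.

Step 1: cross terms: (-26*-39 - 31*-37)=2161, (31*-22 - 20*-39)=98, (20*36 - 16*-22)=1072, (16*18 - 0*36)=288, (0*-37 - -26*18)=468; twice the area = |4087| = 4087; area = 4087/2; answer 4087/2
Step 2: U1 = 4087/2; threaded value p + q = 4089; c = 6; total draws C(10,2) = 45; favorable C(4,2) = 6; P = 2/15; answer 2/15
Step 3: U2 = 2/15; threaded value p + q = 17; w = -23; cross terms: (-23*-7 - 2*9)=143, (2*-4 - 40*-7)=272, (40*15 - 25*-4)=700, (25*23 - 21*15)=260, (21*33 - -23*23)=1222, (-23*9 - -23*33)=552; twice the area = |3149| = 3149; area = 3149/2; answer 3149/2

3149/2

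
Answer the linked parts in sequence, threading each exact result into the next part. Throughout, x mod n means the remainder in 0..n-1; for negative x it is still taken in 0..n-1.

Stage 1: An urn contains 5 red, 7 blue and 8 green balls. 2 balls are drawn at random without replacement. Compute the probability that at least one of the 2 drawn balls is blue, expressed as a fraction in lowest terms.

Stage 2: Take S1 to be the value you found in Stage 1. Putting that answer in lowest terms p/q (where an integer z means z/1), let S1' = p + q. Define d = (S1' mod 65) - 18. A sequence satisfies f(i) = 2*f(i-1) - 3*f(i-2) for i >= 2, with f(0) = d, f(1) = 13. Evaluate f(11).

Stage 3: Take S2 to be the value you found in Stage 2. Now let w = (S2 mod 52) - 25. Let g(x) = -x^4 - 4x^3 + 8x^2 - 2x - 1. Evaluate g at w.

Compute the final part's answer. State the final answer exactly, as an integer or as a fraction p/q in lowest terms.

Stage 1: total draws C(20,2) = 190; complement C(13,2) = 78; favorable 190 - 78 = 112; P = 56/95; answer 56/95
Stage 2: S1 = 56/95; threaded value p + q = 151; d = 3; f(2) = 2*(13) - 3*(3) = 17; iterating: f(2)=17, f(3)=-5, f(4)=-61, f(5)=-107, f(6)=-31, f(7)=259, f(8)=611, f(9)=445, f(10)=-943, f(11)=-3221; answer -3221
Stage 3: S2 = -3221; w = -22; -1*(-22)^4 - 4*(-22)^3 + 8*(-22)^2 - 2*(-22)^1 - 1 = (-234256) + (42592) + (3872) + (44) + (-1) = -187749; answer -187749

-187749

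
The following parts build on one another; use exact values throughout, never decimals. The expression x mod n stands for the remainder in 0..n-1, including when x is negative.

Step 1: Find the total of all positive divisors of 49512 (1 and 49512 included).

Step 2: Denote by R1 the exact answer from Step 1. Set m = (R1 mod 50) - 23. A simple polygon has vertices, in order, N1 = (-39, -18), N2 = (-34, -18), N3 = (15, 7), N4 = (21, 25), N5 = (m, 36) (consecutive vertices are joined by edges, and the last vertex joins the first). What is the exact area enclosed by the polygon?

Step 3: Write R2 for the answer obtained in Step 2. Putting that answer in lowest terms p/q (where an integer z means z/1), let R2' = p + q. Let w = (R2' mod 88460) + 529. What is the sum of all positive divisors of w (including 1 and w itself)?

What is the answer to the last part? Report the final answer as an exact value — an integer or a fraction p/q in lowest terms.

6912

Step 1: 49512 = 2^3 * 3 * 2063; sigma = (1 + 2 + 4 + 8) * (1 + 3) * (1 + 2063) = 15 * 4 * 2064 = 123840; answer 123840
Step 2: R1 = 123840; m = 17; cross terms: (-39*-18 - -34*-18)=90, (-34*7 - 15*-18)=32, (15*25 - 21*7)=228, (21*36 - 17*25)=331, (17*-18 - -39*36)=1098; twice the area = |1779| = 1779; area = 1779/2; answer 1779/2
Step 3: R2 = 1779/2; threaded value p + q = 1781; w = 2310; 2310 = 2 * 3 * 5 * 7 * 11; sigma = (1 + 2) * (1 + 3) * (1 + 5) * (1 + 7) * (1 + 11) = 3 * 4 * 6 * 8 * 12 = 6912; answer 6912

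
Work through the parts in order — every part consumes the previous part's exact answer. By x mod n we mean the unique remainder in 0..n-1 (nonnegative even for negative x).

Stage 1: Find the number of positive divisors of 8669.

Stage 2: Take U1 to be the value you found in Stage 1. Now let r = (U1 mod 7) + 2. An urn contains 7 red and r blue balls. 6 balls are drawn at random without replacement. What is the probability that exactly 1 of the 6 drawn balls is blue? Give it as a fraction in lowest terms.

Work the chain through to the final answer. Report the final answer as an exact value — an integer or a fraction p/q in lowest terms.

2/11

Stage 1: 8669 is prime, so its only divisors are 1 and 8669; count = 2; answer 2
Stage 2: U1 = 2; r = 4; total draws C(11,6) = 462; favorable C(4,1)*C(7,5) = 84; P = 2/11; answer 2/11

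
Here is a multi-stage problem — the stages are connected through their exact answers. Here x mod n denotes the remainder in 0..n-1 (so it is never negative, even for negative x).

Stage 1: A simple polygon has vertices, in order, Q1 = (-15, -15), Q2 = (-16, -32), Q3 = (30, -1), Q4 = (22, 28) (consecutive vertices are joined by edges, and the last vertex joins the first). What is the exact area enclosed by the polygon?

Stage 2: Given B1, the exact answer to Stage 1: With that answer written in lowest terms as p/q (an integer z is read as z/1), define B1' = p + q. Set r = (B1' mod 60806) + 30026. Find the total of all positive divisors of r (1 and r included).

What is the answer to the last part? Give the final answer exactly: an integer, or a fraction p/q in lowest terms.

Stage 1: cross terms: (-15*-32 - -16*-15)=240, (-16*-1 - 30*-32)=976, (30*28 - 22*-1)=862, (22*-15 - -15*28)=90; twice the area = |2168| = 2168; area = 1084; answer 1084
Stage 2: B1 = 1084; threaded value p + q = 1085; r = 31111; 31111 = 53 * 587; sigma = (1 + 53) * (1 + 587) = 54 * 588 = 31752; answer 31752

31752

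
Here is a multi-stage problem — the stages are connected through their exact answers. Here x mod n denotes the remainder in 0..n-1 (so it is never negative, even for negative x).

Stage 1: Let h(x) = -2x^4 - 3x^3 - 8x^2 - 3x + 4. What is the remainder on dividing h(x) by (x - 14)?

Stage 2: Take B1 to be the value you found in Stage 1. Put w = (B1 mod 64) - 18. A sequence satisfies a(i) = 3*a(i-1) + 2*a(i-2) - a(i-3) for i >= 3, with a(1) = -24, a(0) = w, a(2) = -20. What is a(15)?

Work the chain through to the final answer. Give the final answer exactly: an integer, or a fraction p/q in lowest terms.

-419044728

Stage 1: remainder = value at the root: -2*(14)^4 - 3*(14)^3 - 8*(14)^2 - 3*(14)^1 + 4 = (-76832) + (-8232) + (-1568) + (-42) + (4) = -86670; answer -86670
Stage 2: B1 = -86670; w = 32; a(3) = 3*(-20) + 2*(-24) - 1*(32) = -140; iterating: a(3)=-140, a(4)=-436, a(5)=-1568, a(6)=-5436, a(7)=-19008, a(8)=-66328, a(9)=-231564, a(10)=-808340, a(11)=-2821820, a(12)=-9850576, a(13)=-34387028, a(14)=-120040416, a(15)=-419044728; answer -419044728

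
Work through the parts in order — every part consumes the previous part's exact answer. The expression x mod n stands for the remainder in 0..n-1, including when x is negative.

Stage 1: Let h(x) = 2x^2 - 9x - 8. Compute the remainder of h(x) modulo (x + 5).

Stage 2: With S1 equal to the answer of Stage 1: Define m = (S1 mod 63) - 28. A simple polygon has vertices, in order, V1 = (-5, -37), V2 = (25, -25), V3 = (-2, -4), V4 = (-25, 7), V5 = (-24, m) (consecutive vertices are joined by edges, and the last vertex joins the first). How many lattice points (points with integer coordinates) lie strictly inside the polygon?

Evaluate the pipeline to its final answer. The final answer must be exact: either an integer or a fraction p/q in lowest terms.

Stage 1: remainder = value at the root: 2*(-5)^2 - 9*(-5)^1 - 8 = (50) + (45) + (-8) = 87; answer 87
Stage 2: S1 = 87; m = -4; cross terms: (-5*-25 - 25*-37)=1050, (25*-4 - -2*-25)=-150, (-2*7 - -25*-4)=-114, (-25*-4 - -24*7)=268, (-24*-37 - -5*-4)=868; twice the area = |1922| = 1922; area = 961; boundary points = 6 + 3 + 1 + 1 + 1 = 12; strictly interior points = area - boundary/2 + 1 = 956; answer 956

956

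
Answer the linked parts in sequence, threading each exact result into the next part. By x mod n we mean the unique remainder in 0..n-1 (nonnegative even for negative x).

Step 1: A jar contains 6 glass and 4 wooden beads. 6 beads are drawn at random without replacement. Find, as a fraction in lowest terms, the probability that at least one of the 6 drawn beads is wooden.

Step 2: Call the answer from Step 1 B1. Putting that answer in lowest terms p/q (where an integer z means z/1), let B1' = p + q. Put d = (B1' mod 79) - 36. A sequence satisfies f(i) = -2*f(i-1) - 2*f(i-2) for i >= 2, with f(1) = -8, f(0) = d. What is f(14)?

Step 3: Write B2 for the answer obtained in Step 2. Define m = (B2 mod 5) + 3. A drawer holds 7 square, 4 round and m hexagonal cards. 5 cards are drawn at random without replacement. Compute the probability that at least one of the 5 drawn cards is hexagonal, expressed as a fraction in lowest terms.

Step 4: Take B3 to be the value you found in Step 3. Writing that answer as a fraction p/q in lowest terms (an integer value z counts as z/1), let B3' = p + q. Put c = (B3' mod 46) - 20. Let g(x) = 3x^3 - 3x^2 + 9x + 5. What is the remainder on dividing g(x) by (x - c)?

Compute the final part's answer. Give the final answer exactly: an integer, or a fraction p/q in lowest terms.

Step 1: total draws C(10,6) = 210; complement C(6,6) = 1; favorable 210 - 1 = 209; P = 209/210; answer 209/210
Step 2: B1 = 209/210; threaded value p + q = 419; d = -12; f(2) = -2*(-8) - 2*(-12) = 40; iterating: f(2)=40, f(3)=-64, f(4)=48, f(5)=32, f(6)=-160, f(7)=256, f(8)=-192, f(9)=-128, f(10)=640, f(11)=-1024, f(12)=768, f(13)=512, f(14)=-2560; answer -2560
Step 3: B2 = -2560; m = 3; total draws C(14,5) = 2002; complement C(11,5) = 462; favorable 2002 - 462 = 1540; P = 10/13; answer 10/13
Step 4: B3 = 10/13; threaded value p + q = 23; c = 3; remainder = value at the root: 3*(3)^3 - 3*(3)^2 + 9*(3)^1 + 5 = (81) + (-27) + (27) + (5) = 86; answer 86

86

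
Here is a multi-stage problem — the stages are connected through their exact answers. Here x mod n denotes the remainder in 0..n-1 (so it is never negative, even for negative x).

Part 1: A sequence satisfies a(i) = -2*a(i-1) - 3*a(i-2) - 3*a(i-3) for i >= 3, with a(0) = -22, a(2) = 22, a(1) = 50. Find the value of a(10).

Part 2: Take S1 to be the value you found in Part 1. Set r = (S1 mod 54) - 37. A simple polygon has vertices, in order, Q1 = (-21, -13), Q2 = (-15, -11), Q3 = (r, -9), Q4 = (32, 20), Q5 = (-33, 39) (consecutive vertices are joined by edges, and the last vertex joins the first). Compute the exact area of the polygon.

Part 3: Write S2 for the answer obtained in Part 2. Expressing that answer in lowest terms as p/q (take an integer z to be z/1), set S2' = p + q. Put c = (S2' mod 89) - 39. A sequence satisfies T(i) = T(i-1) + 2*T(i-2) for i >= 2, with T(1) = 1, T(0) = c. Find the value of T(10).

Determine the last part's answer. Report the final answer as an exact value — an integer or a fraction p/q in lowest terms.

8549

Part 1: a(3) = -2*(22) - 3*(50) - 3*(-22) = -128; iterating: a(3)=-128, a(4)=40, a(5)=238, a(6)=-212, a(7)=-410, a(8)=742, a(9)=382, a(10)=-1760; answer -1760
Part 2: S1 = -1760; r = -15; cross terms: (-21*-11 - -15*-13)=36, (-15*-9 - -15*-11)=-30, (-15*20 - 32*-9)=-12, (32*39 - -33*20)=1908, (-33*-13 - -21*39)=1248; twice the area = |3150| = 3150; area = 1575; answer 1575
Part 3: S2 = 1575; threaded value p + q = 1576; c = 24; T(2) = 1*(1) + 2*(24) = 49; iterating: T(2)=49, T(3)=51, T(4)=149, T(5)=251, T(6)=549, T(7)=1051, T(8)=2149, T(9)=4251, T(10)=8549; answer 8549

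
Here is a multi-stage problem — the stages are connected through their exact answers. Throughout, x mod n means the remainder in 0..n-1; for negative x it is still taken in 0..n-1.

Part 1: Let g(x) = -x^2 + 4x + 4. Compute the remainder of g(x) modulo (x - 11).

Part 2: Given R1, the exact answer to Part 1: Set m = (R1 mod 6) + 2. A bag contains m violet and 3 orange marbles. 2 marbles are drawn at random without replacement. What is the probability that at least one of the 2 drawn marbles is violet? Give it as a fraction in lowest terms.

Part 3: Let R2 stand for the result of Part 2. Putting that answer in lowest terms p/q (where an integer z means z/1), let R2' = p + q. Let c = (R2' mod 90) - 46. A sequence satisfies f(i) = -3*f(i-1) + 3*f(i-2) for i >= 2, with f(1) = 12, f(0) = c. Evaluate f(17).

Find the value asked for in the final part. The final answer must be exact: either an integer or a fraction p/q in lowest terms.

38369430027

Part 1: remainder = value at the root: -1*(11)^2 + 4*(11)^1 + 4 = (-121) + (44) + (4) = -73; answer -73
Part 2: R1 = -73; m = 7; total draws C(10,2) = 45; complement C(3,2) = 3; favorable 45 - 3 = 42; P = 14/15; answer 14/15
Part 3: R2 = 14/15; threaded value p + q = 29; c = -17; f(2) = -3*(12) + 3*(-17) = -87; iterating: f(2)=-87, f(3)=297, f(4)=-1152, f(5)=4347, f(6)=-16497, f(7)=62532, f(8)=-237087, f(9)=898857, f(10)=-3407832, f(11)=12920067, f(12)=-48983697, f(13)=185711292, f(14)=-704084967, f(15)=2669388777, f(16)=-10120421232, f(17)=38369430027; answer 38369430027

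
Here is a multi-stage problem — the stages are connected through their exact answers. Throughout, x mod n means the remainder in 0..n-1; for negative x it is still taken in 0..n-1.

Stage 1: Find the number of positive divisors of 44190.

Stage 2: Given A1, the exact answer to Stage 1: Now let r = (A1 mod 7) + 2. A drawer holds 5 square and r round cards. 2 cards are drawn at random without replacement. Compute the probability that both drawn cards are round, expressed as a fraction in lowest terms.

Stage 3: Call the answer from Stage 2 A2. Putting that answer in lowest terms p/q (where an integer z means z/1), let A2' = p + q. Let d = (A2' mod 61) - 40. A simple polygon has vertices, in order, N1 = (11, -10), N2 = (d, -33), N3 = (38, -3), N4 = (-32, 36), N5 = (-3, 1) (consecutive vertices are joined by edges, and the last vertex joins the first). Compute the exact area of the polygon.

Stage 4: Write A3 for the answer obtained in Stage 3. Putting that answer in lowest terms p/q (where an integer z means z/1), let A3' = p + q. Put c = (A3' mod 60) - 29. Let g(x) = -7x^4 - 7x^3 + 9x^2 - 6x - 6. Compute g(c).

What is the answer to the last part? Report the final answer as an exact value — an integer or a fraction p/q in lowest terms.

-131694

Stage 1: 44190 = 2 * 3^2 * 5 * 491; number of divisors = (1+1) * (2+1) * (1+1) * (1+1) = 24; answer 24
Stage 2: A1 = 24; r = 5; total draws C(10,2) = 45; favorable C(5,2) = 10; P = 2/9; answer 2/9
Stage 3: A2 = 2/9; threaded value p + q = 11; d = -29; cross terms: (11*-33 - -29*-10)=-653, (-29*-3 - 38*-33)=1341, (38*36 - -32*-3)=1272, (-32*1 - -3*36)=76, (-3*-10 - 11*1)=19; twice the area = |2055| = 2055; area = 2055/2; answer 2055/2
Stage 4: A3 = 2055/2; threaded value p + q = 2057; c = -12; -7*(-12)^4 - 7*(-12)^3 + 9*(-12)^2 - 6*(-12)^1 - 6 = (-145152) + (12096) + (1296) + (72) + (-6) = -131694; answer -131694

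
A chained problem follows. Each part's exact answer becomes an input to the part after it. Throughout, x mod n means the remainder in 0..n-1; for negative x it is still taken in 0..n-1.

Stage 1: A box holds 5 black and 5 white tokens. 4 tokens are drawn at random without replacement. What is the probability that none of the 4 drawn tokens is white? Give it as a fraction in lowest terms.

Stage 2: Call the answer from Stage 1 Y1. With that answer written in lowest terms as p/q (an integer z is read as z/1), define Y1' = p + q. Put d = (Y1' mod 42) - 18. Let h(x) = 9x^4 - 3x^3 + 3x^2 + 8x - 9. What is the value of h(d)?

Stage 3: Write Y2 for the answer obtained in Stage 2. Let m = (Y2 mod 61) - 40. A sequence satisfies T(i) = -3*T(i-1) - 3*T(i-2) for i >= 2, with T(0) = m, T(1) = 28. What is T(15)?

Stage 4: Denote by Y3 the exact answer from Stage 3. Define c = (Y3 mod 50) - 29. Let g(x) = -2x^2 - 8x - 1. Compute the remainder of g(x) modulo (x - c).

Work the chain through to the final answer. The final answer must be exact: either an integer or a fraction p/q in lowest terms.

Stage 1: total draws C(10,4) = 210; favorable C(5,4) = 5; P = 1/42; answer 1/42
Stage 2: Y1 = 1/42; threaded value p + q = 43; d = -17; 9*(-17)^4 - 3*(-17)^3 + 3*(-17)^2 + 8*(-17)^1 - 9 = (751689) + (14739) + (867) + (-136) + (-9) = 767150; answer 767150
Stage 3: Y2 = 767150; m = -26; T(2) = -3*(28) - 3*(-26) = -6; iterating: T(2)=-6, T(3)=-66, T(4)=216, T(5)=-450, T(6)=702, T(7)=-756, T(8)=162, T(9)=1782, T(10)=-5832, T(11)=12150, T(12)=-18954, T(13)=20412, T(14)=-4374, T(15)=-48114; answer -48114
Stage 4: Y3 = -48114; c = 7; remainder = value at the root: -2*(7)^2 - 8*(7)^1 - 1 = (-98) + (-56) + (-1) = -155; answer -155

-155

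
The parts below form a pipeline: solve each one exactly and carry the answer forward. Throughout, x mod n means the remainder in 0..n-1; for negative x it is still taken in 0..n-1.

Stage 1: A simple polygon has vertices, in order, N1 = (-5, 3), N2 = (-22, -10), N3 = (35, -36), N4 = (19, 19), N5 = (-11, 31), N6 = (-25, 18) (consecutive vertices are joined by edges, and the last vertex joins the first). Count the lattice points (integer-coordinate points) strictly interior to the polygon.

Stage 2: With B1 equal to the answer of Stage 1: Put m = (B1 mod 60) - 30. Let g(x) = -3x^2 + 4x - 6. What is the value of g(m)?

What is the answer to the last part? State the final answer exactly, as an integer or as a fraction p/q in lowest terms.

Stage 1: cross terms: (-5*-10 - -22*3)=116, (-22*-36 - 35*-10)=1142, (35*19 - 19*-36)=1349, (19*31 - -11*19)=798, (-11*18 - -25*31)=577, (-25*3 - -5*18)=15; twice the area = |3997| = 3997; area = 3997/2; boundary points = 1 + 1 + 1 + 6 + 1 + 5 = 15; strictly interior points = area - boundary/2 + 1 = 1992; answer 1992
Stage 2: B1 = 1992; m = -18; -3*(-18)^2 + 4*(-18)^1 - 6 = (-972) + (-72) + (-6) = -1050; answer -1050

-1050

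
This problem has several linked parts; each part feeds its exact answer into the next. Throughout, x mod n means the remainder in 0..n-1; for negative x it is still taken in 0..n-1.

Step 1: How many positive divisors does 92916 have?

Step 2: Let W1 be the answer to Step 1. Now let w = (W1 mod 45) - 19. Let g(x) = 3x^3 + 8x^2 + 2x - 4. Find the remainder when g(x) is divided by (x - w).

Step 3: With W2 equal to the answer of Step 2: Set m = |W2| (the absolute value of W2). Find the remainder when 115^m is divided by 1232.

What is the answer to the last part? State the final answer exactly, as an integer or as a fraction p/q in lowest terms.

467

Step 1: 92916 = 2^2 * 3^2 * 29 * 89; number of divisors = (2+1) * (2+1) * (1+1) * (1+1) = 36; answer 36
Step 2: W1 = 36; w = 17; remainder = value at the root: 3*(17)^3 + 8*(17)^2 + 2*(17)^1 - 4 = (14739) + (2312) + (34) + (-4) = 17081; answer 17081
Step 3: W2 = 17081; m = 17081; squarings mod 1232: 115^1=115, 115^2=905, 115^4=977, 115^8=961, 115^16=753, 115^32=289, 115^64=977, 115^128=961, 115^256=753, 115^512=289, 115^1024=977, 115^2048=961, 115^4096=753, 115^8192=289, 115^16384=977; 115^17081 = 115^1 * 115^8 * 115^16 * 115^32 * 115^128 * 115^512 * 115^16384 = 467 (mod 1232); answer 467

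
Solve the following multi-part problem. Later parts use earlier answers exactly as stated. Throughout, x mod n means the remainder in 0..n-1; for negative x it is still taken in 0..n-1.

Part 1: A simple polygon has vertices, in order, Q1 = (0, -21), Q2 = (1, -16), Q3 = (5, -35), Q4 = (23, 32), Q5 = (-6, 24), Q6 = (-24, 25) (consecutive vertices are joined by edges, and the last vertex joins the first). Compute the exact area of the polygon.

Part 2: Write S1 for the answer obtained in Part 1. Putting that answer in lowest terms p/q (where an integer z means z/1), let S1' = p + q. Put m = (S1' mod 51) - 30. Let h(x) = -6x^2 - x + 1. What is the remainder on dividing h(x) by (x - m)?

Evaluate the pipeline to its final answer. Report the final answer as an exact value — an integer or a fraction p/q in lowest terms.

-4029

Part 1: cross terms: (0*-16 - 1*-21)=21, (1*-35 - 5*-16)=45, (5*32 - 23*-35)=965, (23*24 - -6*32)=744, (-6*25 - -24*24)=426, (-24*-21 - 0*25)=504; twice the area = |2705| = 2705; area = 2705/2; answer 2705/2
Part 2: S1 = 2705/2; threaded value p + q = 2707; m = -26; remainder = value at the root: -6*(-26)^2 - 1*(-26)^1 + 1 = (-4056) + (26) + (1) = -4029; answer -4029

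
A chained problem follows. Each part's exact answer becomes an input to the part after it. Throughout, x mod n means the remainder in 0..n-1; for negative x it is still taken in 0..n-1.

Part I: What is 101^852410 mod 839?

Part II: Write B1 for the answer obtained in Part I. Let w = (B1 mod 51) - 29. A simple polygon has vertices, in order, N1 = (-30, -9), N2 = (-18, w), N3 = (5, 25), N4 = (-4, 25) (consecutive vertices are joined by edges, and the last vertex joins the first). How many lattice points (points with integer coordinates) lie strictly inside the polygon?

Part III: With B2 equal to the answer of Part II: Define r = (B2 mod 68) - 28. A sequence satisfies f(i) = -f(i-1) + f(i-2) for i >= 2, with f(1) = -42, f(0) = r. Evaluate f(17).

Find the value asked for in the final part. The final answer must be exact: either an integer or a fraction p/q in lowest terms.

Part I: squarings mod 839: 101^1=101, 101^2=133, 101^4=70, 101^8=705, 101^16=337, 101^32=304, 101^64=126, 101^128=774, 101^256=30, 101^512=61, 101^1024=365, 101^2048=663, 101^4096=772, 101^8192=294, 101^16384=19, 101^32768=361, 101^65536=276, 101^131072=666, 101^262144=564, 101^524288=115; 101^852410 = 101^2 * 101^8 * 101^16 * 101^32 * 101^128 * 101^256 * 101^65536 * 101^262144 * 101^524288 = 311 (mod 839); answer 311
Part II: B1 = 311; w = -24; cross terms: (-30*-24 - -18*-9)=558, (-18*25 - 5*-24)=-330, (5*25 - -4*25)=225, (-4*-9 - -30*25)=786; twice the area = |1239| = 1239; area = 1239/2; boundary points = 3 + 1 + 9 + 2 = 15; strictly interior points = area - boundary/2 + 1 = 613; answer 613
Part III: B2 = 613; r = -27; f(2) = -1*(-42) + 1*(-27) = 15; iterating: f(2)=15, f(3)=-57, f(4)=72, f(5)=-129, f(6)=201, f(7)=-330, f(8)=531, f(9)=-861, f(10)=1392, f(11)=-2253, f(12)=3645, f(13)=-5898, f(14)=9543, f(15)=-15441, f(16)=24984, f(17)=-40425; answer -40425

-40425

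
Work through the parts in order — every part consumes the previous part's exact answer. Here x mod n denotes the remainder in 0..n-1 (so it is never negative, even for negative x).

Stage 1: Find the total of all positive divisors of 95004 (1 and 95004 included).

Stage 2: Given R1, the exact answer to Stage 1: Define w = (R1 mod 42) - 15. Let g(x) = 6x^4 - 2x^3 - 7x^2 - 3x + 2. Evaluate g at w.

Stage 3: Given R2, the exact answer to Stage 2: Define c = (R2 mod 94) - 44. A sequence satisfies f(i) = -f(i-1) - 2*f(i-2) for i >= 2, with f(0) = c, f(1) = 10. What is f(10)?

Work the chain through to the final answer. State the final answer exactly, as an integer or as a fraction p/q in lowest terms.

1606

Stage 1: 95004 = 2^2 * 3^2 * 7 * 13 * 29; sigma = (1 + 2 + 4) * (1 + 3 + 9) * (1 + 7) * (1 + 13) * (1 + 29) = 7 * 13 * 8 * 14 * 30 = 305760; answer 305760
Stage 2: R1 = 305760; w = -15; 6*(-15)^4 - 2*(-15)^3 - 7*(-15)^2 - 3*(-15)^1 + 2 = (303750) + (6750) + (-1575) + (45) + (2) = 308972; answer 308972
Stage 3: R2 = 308972; c = 44; f(2) = -1*(10) - 2*(44) = -98; iterating: f(2)=-98, f(3)=78, f(4)=118, f(5)=-274, f(6)=38, f(7)=510, f(8)=-586, f(9)=-434, f(10)=1606; answer 1606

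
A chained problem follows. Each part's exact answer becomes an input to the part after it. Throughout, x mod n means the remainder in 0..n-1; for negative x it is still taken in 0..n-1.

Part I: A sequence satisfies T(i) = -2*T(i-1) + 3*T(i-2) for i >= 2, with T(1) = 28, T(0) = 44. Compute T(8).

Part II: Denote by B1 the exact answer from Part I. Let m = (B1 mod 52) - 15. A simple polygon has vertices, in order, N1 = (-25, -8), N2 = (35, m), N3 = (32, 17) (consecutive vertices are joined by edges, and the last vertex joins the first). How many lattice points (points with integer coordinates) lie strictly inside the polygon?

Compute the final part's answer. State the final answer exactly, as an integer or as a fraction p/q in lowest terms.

Part I: T(2) = -2*(28) + 3*(44) = 76; iterating: T(2)=76, T(3)=-68, T(4)=364, T(5)=-932, T(6)=2956, T(7)=-8708, T(8)=26284; answer 26284
Part II: B1 = 26284; m = 9; cross terms: (-25*9 - 35*-8)=55, (35*17 - 32*9)=307, (32*-8 - -25*17)=169; twice the area = |531| = 531; area = 531/2; boundary points = 1 + 1 + 1 = 3; strictly interior points = area - boundary/2 + 1 = 265; answer 265

265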